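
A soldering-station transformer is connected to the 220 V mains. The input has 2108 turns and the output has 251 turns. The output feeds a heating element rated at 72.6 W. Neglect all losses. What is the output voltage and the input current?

V_out = V_in × N_out/N_in = 220 × 251/2108 = 26.195 V.
I_out = P/V_out = 72.6/26.195 = 2.7715 A.
I_in = I_out × N_out/N_in = 2.7715 × 251/2108 = 0.330 A.

V_out ≈ 26.2 V, I_in ≈ 0.330 A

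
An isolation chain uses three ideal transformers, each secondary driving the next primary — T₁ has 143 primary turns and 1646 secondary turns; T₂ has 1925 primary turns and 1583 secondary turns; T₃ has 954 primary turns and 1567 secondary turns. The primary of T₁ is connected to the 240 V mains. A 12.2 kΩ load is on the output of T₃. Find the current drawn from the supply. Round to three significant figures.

I_supply ≈ 4.76 A

Secondary of T₁: V = 240.00 × 1646/143 = 2762.5 V.
Secondary of T₂: V = 2762.5 × 1583/1925 = 2271.7 V.
Secondary of T₃: V = 2271.7 × 1567/954 = 3731.4 V.
I_load = 3731.4/12200 = 0.30586 A, so P_out = 3731.4 × 0.30586 = 1141.3 W.
All ideal ⇒ P_in = P_out, so I_supply = 1141.3/240 = 4.76 A.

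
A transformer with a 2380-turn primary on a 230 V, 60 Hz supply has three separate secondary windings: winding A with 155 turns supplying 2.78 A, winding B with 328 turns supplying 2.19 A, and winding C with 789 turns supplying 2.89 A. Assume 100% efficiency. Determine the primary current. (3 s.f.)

V_A = 230 × 155/2380 = 14.979 V; V_B = 230 × 328/2380 = 31.697 V; V_C = 230 × 789/2380 = 76.248 V.
P_out = V_A I_A + V_B I_B + V_C I_C = 14.979×2.78 + 31.697×2.19 + 76.248×2.89 = 41.642 + 69.417 + 220.36 = 331.42 W.
Ideal ⇒ P_in = P_out, so I_p = P_out/V_p = 331.42/230 = 1.44 A.

I_p ≈ 1.44 A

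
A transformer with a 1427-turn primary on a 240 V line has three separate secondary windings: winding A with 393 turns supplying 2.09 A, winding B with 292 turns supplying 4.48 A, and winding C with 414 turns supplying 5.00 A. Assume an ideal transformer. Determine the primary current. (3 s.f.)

I_p ≈ 2.94 A

V_A = 240 × 393/1427 = 66.097 V; V_B = 240 × 292/1427 = 49.110 V; V_C = 240 × 414/1427 = 69.629 V.
P_out = V_A I_A + V_B I_B + V_C I_C = 66.097×2.09 + 49.110×4.48 + 69.629×5.00 = 138.14 + 220.01 + 348.14 = 706.30 W.
Ideal ⇒ P_in = P_out, so I_p = P_out/V_p = 706.30/240 = 2.94 A.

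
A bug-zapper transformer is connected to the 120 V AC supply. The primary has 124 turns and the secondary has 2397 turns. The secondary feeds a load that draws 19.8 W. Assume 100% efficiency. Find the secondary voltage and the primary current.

V_s = V_p × N_s/N_p = 120 × 2397/124 = 2319.7 V.
I_s = P/V_s = 19.8/2319.7 = 0.0085357 A.
I_p = I_s × N_s/N_p = 0.0085357 × 2397/124 = 0.165 A.

V_s ≈ 2320 V, I_p ≈ 0.165 A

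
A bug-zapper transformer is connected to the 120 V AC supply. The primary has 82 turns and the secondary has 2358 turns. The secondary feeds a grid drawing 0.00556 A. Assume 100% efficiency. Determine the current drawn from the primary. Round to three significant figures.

I_p ≈ 0.160 A

For an ideal transformer I_p N_p = I_s N_s, so I_p = 0.00556 × 2358/82 = 0.160 A.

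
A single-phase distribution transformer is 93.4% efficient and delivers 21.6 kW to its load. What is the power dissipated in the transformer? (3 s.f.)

P_in = P_out/η = 21600/0.934 = 23126.3 W.
P_loss = P_in − P_out = 23126.3 − 21600 = 1530 W.

P_loss ≈ 1530 W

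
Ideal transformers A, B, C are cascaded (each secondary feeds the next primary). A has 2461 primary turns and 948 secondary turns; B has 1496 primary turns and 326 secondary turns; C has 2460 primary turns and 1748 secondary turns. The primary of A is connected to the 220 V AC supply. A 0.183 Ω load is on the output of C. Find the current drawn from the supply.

Secondary of A: V = 220.00 × 948/2461 = 84.746 V.
Secondary of B: V = 84.746 × 326/1496 = 18.467 V.
Secondary of C: V = 18.467 × 1748/2460 = 13.122 V.
I_load = 13.122/0.183 = 71.707 A, so P_out = 13.122 × 71.707 = 940.96 W.
All ideal ⇒ P_in = P_out, so I_supply = 940.96/220 = 4.28 A.

I_supply ≈ 4.28 A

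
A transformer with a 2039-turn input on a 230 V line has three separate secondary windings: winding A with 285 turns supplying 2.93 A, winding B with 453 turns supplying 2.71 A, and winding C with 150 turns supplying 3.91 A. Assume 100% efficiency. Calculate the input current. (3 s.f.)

V_A = 230 × 285/2039 = 32.148 V; V_B = 230 × 453/2039 = 51.099 V; V_C = 230 × 150/2039 = 16.920 V.
P_out = V_A I_A + V_B I_B + V_C I_C = 32.148×2.93 + 51.099×2.71 + 16.920×3.91 = 94.194 + 138.48 + 66.157 = 298.83 W.
Ideal ⇒ P_in = P_out, so I_in = P_out/V_in = 298.83/230 = 1.30 A.

I_in ≈ 1.30 A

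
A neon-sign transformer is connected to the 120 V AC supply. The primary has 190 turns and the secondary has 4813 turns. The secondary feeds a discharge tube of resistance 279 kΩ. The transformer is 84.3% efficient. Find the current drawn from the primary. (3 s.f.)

V_s = 120 × 4813/190 = 3039.8 V.
I_s = V_s/R = 3039.8/279000 = 0.010895 A.
P_out = V_s I_s = 3039.8 × 0.010895 = 33.119 W.
P_in = P_out/η = 33.119/0.843 = 39.288 W.
I_p = P_in/V_p = 39.288/120 = 0.327 A.

I_p ≈ 0.327 A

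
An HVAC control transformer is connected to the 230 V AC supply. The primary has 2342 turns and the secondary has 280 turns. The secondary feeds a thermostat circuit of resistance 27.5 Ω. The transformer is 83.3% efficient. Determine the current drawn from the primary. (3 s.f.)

I_p ≈ 0.144 A

V_s = 230 × 280/2342 = 27.498 V.
I_s = V_s/R = 27.498/27.5 = 0.99992 A.
P_out = V_s I_s = 27.498 × 0.99992 = 27.496 W.
P_in = P_out/η = 27.496/0.833 = 33.008 W.
I_p = P_in/V_p = 33.008/230 = 0.144 A.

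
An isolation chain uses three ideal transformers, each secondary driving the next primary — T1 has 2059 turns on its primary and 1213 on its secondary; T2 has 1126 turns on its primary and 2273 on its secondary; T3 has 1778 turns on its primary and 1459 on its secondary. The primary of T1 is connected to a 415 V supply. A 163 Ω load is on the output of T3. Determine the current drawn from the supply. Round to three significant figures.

After T1: V = 415.00 × 1213/2059 = 244.49 V.
After T2: V = 244.49 × 2273/1126 = 493.53 V.
After T3: V = 493.53 × 1459/1778 = 404.98 V.
I_load = 404.98/163 = 2.4846 A, so P_out = 404.98 × 2.4846 = 1006.2 W.
All ideal ⇒ P_in = P_out, so I_supply = 1006.2/415 = 2.42 A.

I_supply ≈ 2.42 A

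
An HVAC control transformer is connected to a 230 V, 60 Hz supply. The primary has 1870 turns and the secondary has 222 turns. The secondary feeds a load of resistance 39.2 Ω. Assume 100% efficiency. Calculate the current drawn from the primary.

V_s = V_p × N_s/N_p = 230 × 222/1870 = 27.305 V.
I_s = V_s/R = 27.305/39.2 = 0.69655 A.
For an ideal transformer I_p N_p = I_s N_s, so I_p = 0.69655 × 222/1870 = 0.0827 A.

I_p ≈ 0.0827 A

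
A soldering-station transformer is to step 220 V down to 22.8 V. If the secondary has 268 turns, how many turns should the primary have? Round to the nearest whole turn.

N_p/N_s = V_p/V_s, so N_p = 268 × 220/22.8 = 2586.0 ≈ 2586 turns.

N_p = 2586 turns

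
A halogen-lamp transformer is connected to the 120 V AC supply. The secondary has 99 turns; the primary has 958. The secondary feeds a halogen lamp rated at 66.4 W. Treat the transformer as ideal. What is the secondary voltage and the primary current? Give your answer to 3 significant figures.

V_s = V_p × N_s/N_p = 120 × 99/958 = 12.401 V.
I_s = P/V_s = 66.4/12.401 = 5.3545 A.
I_p = I_s × N_s/N_p = 5.3545 × 99/958 = 0.553 A.

V_s ≈ 12.4 V, I_p ≈ 0.553 A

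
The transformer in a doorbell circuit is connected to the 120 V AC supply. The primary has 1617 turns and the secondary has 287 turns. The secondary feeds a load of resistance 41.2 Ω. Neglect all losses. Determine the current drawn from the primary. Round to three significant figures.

I_p ≈ 0.0918 A

V_s = V_p × N_s/N_p = 120 × 287/1617 = 21.299 V.
I_s = V_s/R = 21.299/41.2 = 0.51696 A.
For an ideal transformer I_p N_p = I_s N_s, so I_p = 0.51696 × 287/1617 = 0.0918 A.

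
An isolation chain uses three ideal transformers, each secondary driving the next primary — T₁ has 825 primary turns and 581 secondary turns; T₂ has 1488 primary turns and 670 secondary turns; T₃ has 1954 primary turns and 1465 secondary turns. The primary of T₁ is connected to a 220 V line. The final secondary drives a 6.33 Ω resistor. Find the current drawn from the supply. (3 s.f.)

After T₁: V = 220.00 × 581/825 = 154.93 V.
After T₂: V = 154.93 × 670/1488 = 69.762 V.
After T₃: V = 69.762 × 1465/1954 = 52.303 V.
I_load = 52.303/6.33 = 8.2628 A, so P_out = 52.303 × 8.2628 = 432.17 W.
All ideal ⇒ P_in = P_out, so I_supply = 432.17/220 = 1.96 A.

I_supply ≈ 1.96 A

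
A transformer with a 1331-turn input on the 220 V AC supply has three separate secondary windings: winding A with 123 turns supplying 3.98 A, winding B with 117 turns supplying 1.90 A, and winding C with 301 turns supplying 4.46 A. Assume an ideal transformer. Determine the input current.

V_A = 220 × 123/1331 = 20.331 V; V_B = 220 × 117/1331 = 19.339 V; V_C = 220 × 301/1331 = 49.752 V.
P_out = V_A I_A + V_B I_B + V_C I_C = 20.331×3.98 + 19.339×1.90 + 49.752×4.46 = 80.916 + 36.744 + 221.89 = 339.55 W.
Ideal ⇒ P_in = P_out, so I_in = P_out/V_in = 339.55/220 = 1.54 A.

I_in ≈ 1.54 A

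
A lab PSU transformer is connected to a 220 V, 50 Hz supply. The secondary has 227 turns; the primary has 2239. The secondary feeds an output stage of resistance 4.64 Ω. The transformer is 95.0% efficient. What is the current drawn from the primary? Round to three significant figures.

I_p ≈ 0.513 A

V_s = 220 × 227/2239 = 22.305 V.
I_s = V_s/R = 22.305/4.64 = 4.8070 A.
P_out = V_s I_s = 22.305 × 4.8070 = 107.22 W.
P_in = P_out/η = 107.22/0.950 = 112.86 W.
I_p = P_in/V_p = 112.86/220 = 0.513 A.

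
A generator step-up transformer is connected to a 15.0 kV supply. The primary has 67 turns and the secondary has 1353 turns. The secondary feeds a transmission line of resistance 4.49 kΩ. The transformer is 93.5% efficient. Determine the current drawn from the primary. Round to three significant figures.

I_p ≈ 1460 A

V_s = 15000 × 1353/67 = 302910 V.
I_s = V_s/R = 302910/4490 = 67.463 A.
P_out = V_s I_s = 302910 × 67.463 = 2.0435×10^7 W.
P_in = P_out/η = 2.0435×10^7/0.935 = 2.1856×10^7 W.
I_p = P_in/V_p = 2.1856×10^7/15000 = 1460 A.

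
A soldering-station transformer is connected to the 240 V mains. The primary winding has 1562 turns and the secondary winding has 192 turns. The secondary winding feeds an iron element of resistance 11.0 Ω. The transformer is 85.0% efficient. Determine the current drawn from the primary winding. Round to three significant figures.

I_p ≈ 0.388 A

V_s = 240 × 192/1562 = 29.501 V.
I_s = V_s/R = 29.501/11.0 = 2.6819 A.
P_out = V_s I_s = 29.501 × 2.6819 = 79.117 W.
P_in = P_out/η = 79.117/0.850 = 93.079 W.
I_p = P_in/V_p = 93.079/240 = 0.388 A.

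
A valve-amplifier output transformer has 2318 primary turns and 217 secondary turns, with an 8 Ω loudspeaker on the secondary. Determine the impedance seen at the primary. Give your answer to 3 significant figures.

Z_p ≈ 913 Ω

Z_p = (N_p/N_s)² × Z_s = (2318/217)² × 8 = 913 Ω.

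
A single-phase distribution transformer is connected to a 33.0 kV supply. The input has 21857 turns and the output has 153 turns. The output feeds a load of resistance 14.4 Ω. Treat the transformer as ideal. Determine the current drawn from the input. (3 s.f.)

I_in ≈ 0.112 A

V_out = V_in × N_out/N_in = 33000 × 153/21857 = 231.00 V.
I_out = V_out/R = 231.00/14.4 = 16.042 A.
For an ideal transformer I_in N_in = I_out N_out, so I_in = 16.042 × 153/21857 = 0.112 A.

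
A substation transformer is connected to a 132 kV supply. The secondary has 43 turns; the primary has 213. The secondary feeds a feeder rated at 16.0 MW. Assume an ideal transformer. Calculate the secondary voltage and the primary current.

V_s ≈ 26600 V, I_p ≈ 121 A

V_s = V_p × N_s/N_p = 132000 × 43/213 = 26648 V.
I_s = P/V_s = 1.60×10^7/26648 = 600.42 A.
I_p = I_s × N_s/N_p = 600.42 × 43/213 = 121 A.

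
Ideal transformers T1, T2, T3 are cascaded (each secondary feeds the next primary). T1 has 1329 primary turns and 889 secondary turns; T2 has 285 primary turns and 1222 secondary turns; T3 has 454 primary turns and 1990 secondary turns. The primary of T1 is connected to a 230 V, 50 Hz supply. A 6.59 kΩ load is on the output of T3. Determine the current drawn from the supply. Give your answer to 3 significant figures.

Secondary of T1: V = 230.00 × 889/1329 = 153.85 V.
Secondary of T2: V = 153.85 × 1222/285 = 659.68 V.
Secondary of T3: V = 659.68 × 1990/454 = 2891.5 V.
I_load = 2891.5/6590 = 0.43878 A, so P_out = 2891.5 × 0.43878 = 1268.7 W.
All ideal ⇒ P_in = P_out, so I_supply = 1268.7/230 = 5.52 A.

I_supply ≈ 5.52 A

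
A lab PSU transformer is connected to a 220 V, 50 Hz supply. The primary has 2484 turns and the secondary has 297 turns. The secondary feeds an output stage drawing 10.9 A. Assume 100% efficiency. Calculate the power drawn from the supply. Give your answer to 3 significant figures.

I_p = I_s × N_s/N_p = 10.9 × 297/2484 = 1.3033 A.
P = V_p I_p = 220 × 1.3033 = 287 W.

P ≈ 287 W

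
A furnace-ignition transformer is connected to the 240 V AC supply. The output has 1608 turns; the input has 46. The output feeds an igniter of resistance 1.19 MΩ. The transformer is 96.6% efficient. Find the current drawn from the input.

V_out = 240 × 1608/46 = 8389.6 V.
I_out = V_out/R = 8389.6/(1.19×10^6) = 0.0070501 A.
P_out = V_out I_out = 8389.6 × 0.0070501 = 59.147 W.
P_in = P_out/η = 59.147/0.966 = 61.229 W.
I_in = P_in/V_in = 61.229/240 = 0.255 A.

I_in ≈ 0.255 A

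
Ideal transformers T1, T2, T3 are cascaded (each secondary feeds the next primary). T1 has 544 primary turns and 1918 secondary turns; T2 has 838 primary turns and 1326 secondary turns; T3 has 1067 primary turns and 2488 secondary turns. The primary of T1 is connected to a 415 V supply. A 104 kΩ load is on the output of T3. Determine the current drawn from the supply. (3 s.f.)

I_supply ≈ 0.675 A

After T1: V = 415.00 × 1918/544 = 1463.2 V.
After T2: V = 1463.2 × 1326/838 = 2315.2 V.
After T3: V = 2315.2 × 2488/1067 = 5398.6 V.
I_load = 5398.6/104000 = 0.051910 A, so P_out = 5398.6 × 0.051910 = 280.24 W.
All ideal ⇒ P_in = P_out, so I_supply = 280.24/415 = 0.675 A.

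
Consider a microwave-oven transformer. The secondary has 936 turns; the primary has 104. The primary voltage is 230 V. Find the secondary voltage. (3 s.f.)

V_s/V_p = N_s/N_p, so V_s = 230 × 936/104 = 2070 V.

V_s ≈ 2070 V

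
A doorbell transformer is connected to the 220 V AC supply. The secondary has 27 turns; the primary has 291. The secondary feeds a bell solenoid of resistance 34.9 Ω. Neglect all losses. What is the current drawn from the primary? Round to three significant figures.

V_s = V_p × N_s/N_p = 220 × 27/291 = 20.412 V.
I_s = V_s/R = 20.412/34.9 = 0.58488 A.
For an ideal transformer I_p N_p = I_s N_s, so I_p = 0.58488 × 27/291 = 0.0543 A.

I_p ≈ 0.0543 A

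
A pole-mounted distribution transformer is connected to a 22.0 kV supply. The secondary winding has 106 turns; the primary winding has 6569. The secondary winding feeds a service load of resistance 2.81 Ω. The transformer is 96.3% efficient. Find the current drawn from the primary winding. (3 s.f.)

I_p ≈ 2.12 A

V_s = 22000 × 106/6569 = 355.00 V.
I_s = V_s/R = 355.00/2.81 = 126.33 A.
P_out = V_s I_s = 355.00 × 126.33 = 44849 W.
P_in = P_out/η = 44849/0.963 = 46572 W.
I_p = P_in/V_p = 46572/22000 = 2.12 A.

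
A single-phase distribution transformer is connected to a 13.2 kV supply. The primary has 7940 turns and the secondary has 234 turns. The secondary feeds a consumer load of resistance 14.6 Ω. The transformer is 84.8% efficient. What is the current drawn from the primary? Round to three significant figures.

V_s = 13200 × 234/7940 = 389.02 V.
I_s = V_s/R = 389.02/14.6 = 26.645 A.
P_out = V_s I_s = 389.02 × 26.645 = 10365 W.
P_in = P_out/η = 10365/0.848 = 12223 W.
I_p = P_in/V_p = 12223/13200 = 0.926 A.

I_p ≈ 0.926 A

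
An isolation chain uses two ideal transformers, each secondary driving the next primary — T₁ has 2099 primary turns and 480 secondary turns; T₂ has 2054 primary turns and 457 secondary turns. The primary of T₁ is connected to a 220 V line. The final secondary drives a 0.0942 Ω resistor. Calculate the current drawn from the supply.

Secondary of T₁: V = 220.00 × 480/2099 = 50.310 V.
Secondary of T₂: V = 50.310 × 457/2054 = 11.194 V.
I_load = 11.194/0.0942 = 118.83 A, so P_out = 11.194 × 118.83 = 1330.1 W.
All ideal ⇒ P_in = P_out, so I_supply = 1330.1/220 = 6.05 A.

I_supply ≈ 6.05 A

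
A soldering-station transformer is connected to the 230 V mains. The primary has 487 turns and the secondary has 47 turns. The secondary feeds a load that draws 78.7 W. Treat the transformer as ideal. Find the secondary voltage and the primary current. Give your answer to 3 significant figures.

V_s = V_p × N_s/N_p = 230 × 47/487 = 22.197 V.
I_s = P/V_s = 78.7/22.197 = 3.5455 A.
I_p = I_s × N_s/N_p = 3.5455 × 47/487 = 0.342 A.

V_s ≈ 22.2 V, I_p ≈ 0.342 A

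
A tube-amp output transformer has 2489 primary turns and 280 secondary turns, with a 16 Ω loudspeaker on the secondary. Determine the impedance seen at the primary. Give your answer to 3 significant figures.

Z_p = (N_p/N_s)² × Z_s = (2489/280)² × 16 = 1260 Ω.

Z_p ≈ 1260 Ω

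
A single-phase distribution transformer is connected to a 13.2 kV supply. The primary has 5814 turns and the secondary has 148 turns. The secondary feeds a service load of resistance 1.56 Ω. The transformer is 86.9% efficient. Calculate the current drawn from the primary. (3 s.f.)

V_s = 13200 × 148/5814 = 336.02 V.
I_s = V_s/R = 336.02/1.56 = 215.40 A.
P_out = V_s I_s = 336.02 × 215.40 = 72376 W.
P_in = P_out/η = 72376/0.869 = 83287 W.
I_p = P_in/V_p = 83287/13200 = 6.31 A.

I_p ≈ 6.31 A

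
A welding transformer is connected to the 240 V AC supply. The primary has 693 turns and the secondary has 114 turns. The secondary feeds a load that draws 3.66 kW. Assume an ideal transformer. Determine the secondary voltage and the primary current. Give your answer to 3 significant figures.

V_s = V_p × N_s/N_p = 240 × 114/693 = 39.481 V.
I_s = P/V_s = 3660/39.481 = 92.704 A.
I_p = I_s × N_s/N_p = 92.704 × 114/693 = 15.2 A.

V_s ≈ 39.5 V, I_p ≈ 15.2 A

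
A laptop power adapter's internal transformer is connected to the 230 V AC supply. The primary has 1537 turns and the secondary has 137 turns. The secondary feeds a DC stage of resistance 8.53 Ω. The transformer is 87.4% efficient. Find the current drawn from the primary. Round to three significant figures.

I_p ≈ 0.245 A

V_s = 230 × 137/1537 = 20.501 V.
I_s = V_s/R = 20.501/8.53 = 2.4034 A.
P_out = V_s I_s = 20.501 × 2.4034 = 49.272 W.
P_in = P_out/η = 49.272/0.874 = 56.375 W.
I_p = P_in/V_p = 56.375/230 = 0.245 A.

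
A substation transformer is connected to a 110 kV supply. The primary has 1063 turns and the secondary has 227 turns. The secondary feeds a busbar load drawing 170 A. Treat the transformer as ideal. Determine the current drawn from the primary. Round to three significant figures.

For an ideal transformer I_p N_p = I_s N_s, so I_p = 170 × 227/1063 = 36.3 A.

I_p ≈ 36.3 A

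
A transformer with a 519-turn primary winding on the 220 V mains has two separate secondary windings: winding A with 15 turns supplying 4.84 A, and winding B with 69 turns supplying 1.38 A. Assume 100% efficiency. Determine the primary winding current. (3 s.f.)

I_p ≈ 0.323 A

V_A = 220 × 15/519 = 6.3584 V; V_B = 220 × 69/519 = 29.249 V.
P_out = V_A I_A + V_B I_B = 6.3584×4.84 + 29.249×1.38 = 30.775 + 40.363 = 71.138 W.
Ideal ⇒ P_in = P_out, so I_p = P_out/V_p = 71.138/220 = 0.323 A.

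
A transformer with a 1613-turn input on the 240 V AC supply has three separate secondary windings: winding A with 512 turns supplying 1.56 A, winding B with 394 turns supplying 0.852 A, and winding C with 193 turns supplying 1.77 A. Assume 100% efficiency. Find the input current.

I_in ≈ 0.915 A

V_A = 240 × 512/1613 = 76.181 V; V_B = 240 × 394/1613 = 58.624 V; V_C = 240 × 193/1613 = 28.717 V.
P_out = V_A I_A + V_B I_B + V_C I_C = 76.181×1.56 + 58.624×0.852 + 28.717×1.77 = 118.84 + 49.947 + 50.829 = 219.62 W.
Ideal ⇒ P_in = P_out, so I_in = P_out/V_in = 219.62/240 = 0.915 A.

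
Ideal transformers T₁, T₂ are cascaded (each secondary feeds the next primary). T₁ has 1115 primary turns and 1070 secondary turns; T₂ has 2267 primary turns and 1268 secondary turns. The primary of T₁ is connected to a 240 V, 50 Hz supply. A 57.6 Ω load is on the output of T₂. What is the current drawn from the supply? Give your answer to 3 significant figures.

I_supply ≈ 1.20 A

After T₁: V = 240.00 × 1070/1115 = 230.31 V.
After T₂: V = 230.31 × 1268/2267 = 128.82 V.
I_load = 128.82/57.6 = 2.2365 A, so P_out = 128.82 × 2.2365 = 288.11 W.
All ideal ⇒ P_in = P_out, so I_supply = 288.11/240 = 1.20 A.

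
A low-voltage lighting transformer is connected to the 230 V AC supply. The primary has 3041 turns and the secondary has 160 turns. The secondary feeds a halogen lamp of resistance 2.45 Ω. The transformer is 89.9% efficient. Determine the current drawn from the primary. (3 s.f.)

V_s = 230 × 160/3041 = 12.101 V.
I_s = V_s/R = 12.101/2.45 = 4.9393 A.
P_out = V_s I_s = 12.101 × 4.9393 = 59.772 W.
P_in = P_out/η = 59.772/0.899 = 66.487 W.
I_p = P_in/V_p = 66.487/230 = 0.289 A.

I_p ≈ 0.289 A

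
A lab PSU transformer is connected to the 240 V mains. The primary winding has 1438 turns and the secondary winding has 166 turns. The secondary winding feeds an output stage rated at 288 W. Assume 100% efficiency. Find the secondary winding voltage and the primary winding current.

V_s ≈ 27.7 V, I_p ≈ 1.20 A

V_s = V_p × N_s/N_p = 240 × 166/1438 = 27.705 V.
I_s = P/V_s = 288/27.705 = 10.395 A.
I_p = I_s × N_s/N_p = 10.395 × 166/1438 = 1.20 A.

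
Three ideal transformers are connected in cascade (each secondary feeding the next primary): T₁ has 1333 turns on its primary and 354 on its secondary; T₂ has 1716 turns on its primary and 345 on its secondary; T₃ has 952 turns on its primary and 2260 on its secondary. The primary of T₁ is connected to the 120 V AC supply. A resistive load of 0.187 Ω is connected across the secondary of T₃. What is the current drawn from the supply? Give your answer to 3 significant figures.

I_supply ≈ 10.3 A

Secondary of T₁: V = 120.00 × 354/1333 = 31.868 V.
Secondary of T₂: V = 31.868 × 345/1716 = 6.4070 V.
Secondary of T₃: V = 6.4070 × 2260/952 = 15.210 V.
I_load = 15.210/0.187 = 81.337 A, so P_out = 15.210 × 81.337 = 1237.1 W.
All ideal ⇒ P_in = P_out, so I_supply = 1237.1/120 = 10.3 A.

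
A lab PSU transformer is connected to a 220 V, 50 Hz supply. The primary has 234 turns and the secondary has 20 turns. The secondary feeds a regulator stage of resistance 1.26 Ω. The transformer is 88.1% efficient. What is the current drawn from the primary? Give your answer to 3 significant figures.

V_s = 220 × 20/234 = 18.803 V.
I_s = V_s/R = 18.803/1.26 = 14.923 A.
P_out = V_s I_s = 18.803 × 14.923 = 280.61 W.
P_in = P_out/η = 280.61/0.881 = 318.51 W.
I_p = P_in/V_p = 318.51/220 = 1.45 A.

I_p ≈ 1.45 A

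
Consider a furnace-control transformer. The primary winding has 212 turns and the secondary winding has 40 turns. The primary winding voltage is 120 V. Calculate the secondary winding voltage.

V_s ≈ 22.6 V

V_s/V_p = N_s/N_p, so V_s = 120 × 40/212 = 22.6 V.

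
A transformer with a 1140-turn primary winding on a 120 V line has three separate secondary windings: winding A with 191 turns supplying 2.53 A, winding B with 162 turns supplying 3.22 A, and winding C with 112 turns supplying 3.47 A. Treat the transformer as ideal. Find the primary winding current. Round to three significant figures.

I_p ≈ 1.22 A

V_A = 120 × 191/1140 = 20.105 V; V_B = 120 × 162/1140 = 17.053 V; V_C = 120 × 112/1140 = 11.789 V.
P_out = V_A I_A + V_B I_B + V_C I_C = 20.105×2.53 + 17.053×3.22 + 11.789×3.47 = 50.866 + 54.909 + 40.909 = 146.69 W.
Ideal ⇒ P_in = P_out, so I_p = P_out/V_p = 146.69/120 = 1.22 A.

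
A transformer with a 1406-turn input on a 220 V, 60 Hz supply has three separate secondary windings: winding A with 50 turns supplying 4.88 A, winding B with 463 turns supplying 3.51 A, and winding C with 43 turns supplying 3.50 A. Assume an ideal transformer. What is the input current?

V_A = 220 × 50/1406 = 7.8236 V; V_B = 220 × 463/1406 = 72.447 V; V_C = 220 × 43/1406 = 6.7283 V.
P_out = V_A I_A + V_B I_B + V_C I_C = 7.8236×4.88 + 72.447×3.51 + 6.7283×3.50 = 38.179 + 254.29 + 23.549 = 316.02 W.
Ideal ⇒ P_in = P_out, so I_in = P_out/V_in = 316.02/220 = 1.44 A.

I_in ≈ 1.44 A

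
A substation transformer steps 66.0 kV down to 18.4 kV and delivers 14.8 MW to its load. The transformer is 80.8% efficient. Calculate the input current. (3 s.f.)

I_in ≈ 278 A

P_in = P_out/η = 1.48×10^7/0.808 = 1.8317×10^7 W.
I_in = P_in/V_in = 1.8317×10^7/66000 = 278 A.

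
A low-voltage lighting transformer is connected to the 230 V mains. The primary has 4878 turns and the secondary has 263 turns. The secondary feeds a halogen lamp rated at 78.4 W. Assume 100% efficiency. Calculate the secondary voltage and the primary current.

V_s ≈ 12.4 V, I_p ≈ 0.341 A

V_s = V_p × N_s/N_p = 230 × 263/4878 = 12.401 V.
I_s = P/V_s = 78.4/12.401 = 6.3223 A.
I_p = I_s × N_s/N_p = 6.3223 × 263/4878 = 0.341 A.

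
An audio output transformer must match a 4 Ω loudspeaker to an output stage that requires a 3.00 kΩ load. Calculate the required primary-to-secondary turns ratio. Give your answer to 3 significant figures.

N_p/N_s ≈ 27.4

Z_p/Z_s = (N_p/N_s)², so N_p/N_s = √(3000/4) = √750 = 27.4.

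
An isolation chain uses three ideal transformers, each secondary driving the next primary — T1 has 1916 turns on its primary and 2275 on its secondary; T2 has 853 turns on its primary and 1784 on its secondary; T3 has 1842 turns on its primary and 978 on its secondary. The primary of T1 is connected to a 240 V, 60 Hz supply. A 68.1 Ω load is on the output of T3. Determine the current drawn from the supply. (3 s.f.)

Secondary of T1: V = 240.00 × 2275/1916 = 284.97 V.
Secondary of T2: V = 284.97 × 1784/853 = 596.00 V.
Secondary of T3: V = 596.00 × 978/1842 = 316.44 V.
I_load = 316.44/68.1 = 4.6467 A, so P_out = 316.44 × 4.6467 = 1470.4 W.
All ideal ⇒ P_in = P_out, so I_supply = 1470.4/240 = 6.13 A.

I_supply ≈ 6.13 A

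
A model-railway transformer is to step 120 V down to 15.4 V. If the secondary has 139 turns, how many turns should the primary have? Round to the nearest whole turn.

N_p/N_s = V_p/V_s, so N_p = 139 × 120/15.4 = 1083.1 ≈ 1083 turns.

N_p = 1083 turns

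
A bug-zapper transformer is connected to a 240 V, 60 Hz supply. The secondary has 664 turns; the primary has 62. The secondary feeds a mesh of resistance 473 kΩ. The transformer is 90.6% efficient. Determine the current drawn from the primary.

V_s = 240 × 664/62 = 2570.3 V.
I_s = V_s/R = 2570.3/473000 = 0.0054341 A.
P_out = V_s I_s = 2570.3 × 0.0054341 = 13.967 W.
P_in = P_out/η = 13.967/0.906 = 15.417 W.
I_p = P_in/V_p = 15.417/240 = 0.0642 A.

I_p ≈ 0.0642 A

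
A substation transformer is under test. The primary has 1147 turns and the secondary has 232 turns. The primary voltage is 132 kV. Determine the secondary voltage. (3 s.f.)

V_s/V_p = N_s/N_p, so V_s = 132000 × 232/1147 = 26700 V.

V_s ≈ 26700 V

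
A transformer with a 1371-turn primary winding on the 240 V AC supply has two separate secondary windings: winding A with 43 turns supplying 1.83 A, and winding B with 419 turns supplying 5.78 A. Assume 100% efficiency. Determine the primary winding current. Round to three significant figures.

I_p ≈ 1.82 A

V_A = 240 × 43/1371 = 7.5274 V; V_B = 240 × 419/1371 = 73.348 V.
P_out = V_A I_A + V_B I_B = 7.5274×1.83 + 73.348×5.78 = 13.775 + 423.95 = 437.73 W.
Ideal ⇒ P_in = P_out, so I_p = P_out/V_p = 437.73/240 = 1.82 A.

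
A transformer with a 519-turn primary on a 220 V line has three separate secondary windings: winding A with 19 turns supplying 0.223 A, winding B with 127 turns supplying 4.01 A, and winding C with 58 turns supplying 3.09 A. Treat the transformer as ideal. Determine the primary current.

I_p ≈ 1.33 A

V_A = 220 × 19/519 = 8.0539 V; V_B = 220 × 127/519 = 53.834 V; V_C = 220 × 58/519 = 24.586 V.
P_out = V_A I_A + V_B I_B + V_C I_C = 8.0539×0.223 + 53.834×4.01 + 24.586×3.09 = 1.7960 + 215.88 + 75.970 = 293.64 W.
Ideal ⇒ P_in = P_out, so I_p = P_out/V_p = 293.64/220 = 1.33 A.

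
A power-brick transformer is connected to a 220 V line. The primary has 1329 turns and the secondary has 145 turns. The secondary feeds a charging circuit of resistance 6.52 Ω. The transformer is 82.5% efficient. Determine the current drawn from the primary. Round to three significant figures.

I_p ≈ 0.487 A

V_s = 220 × 145/1329 = 24.003 V.
I_s = V_s/R = 24.003/6.52 = 3.6814 A.
P_out = V_s I_s = 24.003 × 3.6814 = 88.366 W.
P_in = P_out/η = 88.366/0.825 = 107.11 W.
I_p = P_in/V_p = 107.11/220 = 0.487 A.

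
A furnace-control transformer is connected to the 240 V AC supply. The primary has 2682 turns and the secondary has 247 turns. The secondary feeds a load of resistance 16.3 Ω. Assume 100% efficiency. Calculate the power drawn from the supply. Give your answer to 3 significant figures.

V_s = V_p × N_s/N_p = 240 × 247/2682 = 22.103 V.
I_s = V_s/R = 22.103/16.3 = 1.3560 A.
I_p = I_s × N_s/N_p = 1.3560 × 247/2682 = 0.12488 A.
P = V_p I_p = 240 × 0.12488 = 30.0 W.

P ≈ 30.0 W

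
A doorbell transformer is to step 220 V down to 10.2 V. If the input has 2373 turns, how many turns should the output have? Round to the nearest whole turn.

N_out = 110 turns

N_out/N_in = V_out/V_in, so N_out = 2373 × 10.2/220 = 110.0 ≈ 110 turns.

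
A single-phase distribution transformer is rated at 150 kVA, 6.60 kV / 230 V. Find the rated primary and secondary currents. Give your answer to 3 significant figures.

I_p ≈ 22.7 A, I_s ≈ 652 A

I_p = S/V_p = 150000/6600 = 22.7 A.
I_s = S/V_s = 150000/230 = 652 A.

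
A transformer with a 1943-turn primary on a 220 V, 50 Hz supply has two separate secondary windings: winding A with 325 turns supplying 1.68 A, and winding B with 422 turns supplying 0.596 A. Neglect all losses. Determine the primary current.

V_A = 220 × 325/1943 = 36.799 V; V_B = 220 × 422/1943 = 47.782 V.
P_out = V_A I_A + V_B I_B = 36.799×1.68 + 47.782×0.596 = 61.822 + 28.478 = 90.300 W.
Ideal ⇒ P_in = P_out, so I_p = P_out/V_p = 90.300/220 = 0.410 A.

I_p ≈ 0.410 A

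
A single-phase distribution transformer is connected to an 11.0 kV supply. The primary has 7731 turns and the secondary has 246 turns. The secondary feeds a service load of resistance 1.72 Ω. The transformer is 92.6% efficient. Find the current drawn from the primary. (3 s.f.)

V_s = 11000 × 246/7731 = 350.02 V.
I_s = V_s/R = 350.02/1.72 = 203.50 A.
P_out = V_s I_s = 350.02 × 203.50 = 71229 W.
P_in = P_out/η = 71229/0.926 = 76921 W.
I_p = P_in/V_p = 76921/11000 = 6.99 A.

I_p ≈ 6.99 A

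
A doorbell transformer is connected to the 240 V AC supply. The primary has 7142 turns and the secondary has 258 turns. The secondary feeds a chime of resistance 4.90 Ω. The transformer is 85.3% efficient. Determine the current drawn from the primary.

I_p ≈ 0.0749 A

V_s = 240 × 258/7142 = 8.6698 V.
I_s = V_s/R = 8.6698/4.90 = 1.7694 A.
P_out = V_s I_s = 8.6698 × 1.7694 = 15.340 W.
P_in = P_out/η = 15.340/0.853 = 17.984 W.
I_p = P_in/V_p = 17.984/240 = 0.0749 A.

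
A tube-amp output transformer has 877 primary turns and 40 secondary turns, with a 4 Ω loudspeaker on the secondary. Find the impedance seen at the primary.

Z_p ≈ 1920 Ω

Z_p = (N_p/N_s)² × Z_s = (877/40)² × 4 = 1920 Ω.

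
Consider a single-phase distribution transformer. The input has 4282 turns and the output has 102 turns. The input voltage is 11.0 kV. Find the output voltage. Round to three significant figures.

V_out ≈ 262 V

V_out/V_in = N_out/N_in, so V_out = 11000 × 102/4282 = 262 V.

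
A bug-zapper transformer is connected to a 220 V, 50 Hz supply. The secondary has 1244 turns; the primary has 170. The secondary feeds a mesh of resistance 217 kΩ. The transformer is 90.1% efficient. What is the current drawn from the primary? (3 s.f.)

I_p ≈ 0.0603 A

V_s = 220 × 1244/170 = 1609.9 V.
I_s = V_s/R = 1609.9/217000 = 0.0074188 A.
P_out = V_s I_s = 1609.9 × 0.0074188 = 11.943 W.
P_in = P_out/η = 11.943/0.901 = 13.256 W.
I_p = P_in/V_p = 13.256/220 = 0.0603 A.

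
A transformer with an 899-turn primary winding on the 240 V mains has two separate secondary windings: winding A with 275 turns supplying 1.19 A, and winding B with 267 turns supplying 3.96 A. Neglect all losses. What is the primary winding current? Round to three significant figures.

I_p ≈ 1.54 A

V_A = 240 × 275/899 = 73.415 V; V_B = 240 × 267/899 = 71.279 V.
P_out = V_A I_A + V_B I_B = 73.415×1.19 + 71.279×3.96 = 87.364 + 282.27 = 369.63 W.
Ideal ⇒ P_in = P_out, so I_p = P_out/V_p = 369.63/240 = 1.54 A.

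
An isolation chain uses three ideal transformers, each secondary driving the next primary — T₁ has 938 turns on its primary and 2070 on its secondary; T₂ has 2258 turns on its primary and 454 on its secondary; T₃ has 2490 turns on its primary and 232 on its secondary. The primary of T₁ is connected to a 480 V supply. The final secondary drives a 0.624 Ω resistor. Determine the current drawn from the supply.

After T₁: V = 480.00 × 2070/938 = 1059.3 V.
After T₂: V = 1059.3 × 454/2258 = 212.98 V.
After T₃: V = 212.98 × 232/2490 = 19.844 V.
I_load = 19.844/0.624 = 31.801 A, so P_out = 19.844 × 31.801 = 631.06 W.
All ideal ⇒ P_in = P_out, so I_supply = 631.06/480 = 1.31 A.

I_supply ≈ 1.31 A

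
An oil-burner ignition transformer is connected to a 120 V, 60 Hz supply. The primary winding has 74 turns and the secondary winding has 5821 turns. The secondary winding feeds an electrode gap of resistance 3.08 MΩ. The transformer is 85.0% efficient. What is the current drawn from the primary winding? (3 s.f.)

V_s = 120 × 5821/74 = 9439.5 V.
I_s = V_s/R = 9439.5/(3.08×10^6) = 0.0030648 A.
P_out = V_s I_s = 9439.5 × 0.0030648 = 28.930 W.
P_in = P_out/η = 28.930/0.850 = 34.035 W.
I_p = P_in/V_p = 34.035/120 = 0.284 A.

I_p ≈ 0.284 A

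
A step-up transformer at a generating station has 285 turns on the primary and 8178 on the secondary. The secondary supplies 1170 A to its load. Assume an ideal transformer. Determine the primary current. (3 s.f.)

For an ideal transformer I_p/I_s = N_s/N_p, so I_p = 1170 × 8178/285 = 33600 A.

I_p ≈ 33600 A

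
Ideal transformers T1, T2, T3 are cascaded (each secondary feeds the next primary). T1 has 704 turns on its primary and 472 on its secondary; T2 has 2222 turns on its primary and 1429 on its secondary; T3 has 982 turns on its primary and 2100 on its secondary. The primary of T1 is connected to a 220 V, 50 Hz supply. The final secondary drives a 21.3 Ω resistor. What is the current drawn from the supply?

Secondary of T1: V = 220.00 × 472/704 = 147.50 V.
Secondary of T2: V = 147.50 × 1429/2222 = 94.859 V.
Secondary of T3: V = 94.859 × 2100/982 = 202.86 V.
I_load = 202.86/21.3 = 9.5238 A, so P_out = 202.86 × 9.5238 = 1932.0 W.
All ideal ⇒ P_in = P_out, so I_supply = 1932.0/220 = 8.78 A.

I_supply ≈ 8.78 A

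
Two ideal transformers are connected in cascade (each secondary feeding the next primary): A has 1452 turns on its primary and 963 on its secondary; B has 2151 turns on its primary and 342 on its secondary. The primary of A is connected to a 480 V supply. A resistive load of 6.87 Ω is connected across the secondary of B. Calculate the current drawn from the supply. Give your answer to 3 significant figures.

After A: V = 480.00 × 963/1452 = 318.35 V.
After B: V = 318.35 × 342/2151 = 50.616 V.
I_load = 50.616/6.87 = 7.3677 A, so P_out = 50.616 × 7.3677 = 372.92 W.
All ideal ⇒ P_in = P_out, so I_supply = 372.92/480 = 0.777 A.

I_supply ≈ 0.777 A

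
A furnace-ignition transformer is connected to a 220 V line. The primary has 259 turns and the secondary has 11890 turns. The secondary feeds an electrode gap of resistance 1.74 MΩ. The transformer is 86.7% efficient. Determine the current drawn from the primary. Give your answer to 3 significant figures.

V_s = 220 × 11890/259 = 10100 V.
I_s = V_s/R = 10100/(1.74×10^6) = 0.0058044 A.
P_out = V_s I_s = 10100 × 0.0058044 = 58.622 W.
P_in = P_out/η = 58.622/0.867 = 67.615 W.
I_p = P_in/V_p = 67.615/220 = 0.307 A.

I_p ≈ 0.307 A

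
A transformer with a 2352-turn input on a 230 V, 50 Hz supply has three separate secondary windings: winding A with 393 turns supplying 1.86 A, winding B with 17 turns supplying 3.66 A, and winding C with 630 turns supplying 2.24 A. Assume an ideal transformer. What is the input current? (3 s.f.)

V_A = 230 × 393/2352 = 38.431 V; V_B = 230 × 17/2352 = 1.6624 V; V_C = 230 × 630/2352 = 61.607 V.
P_out = V_A I_A + V_B I_B + V_C I_C = 38.431×1.86 + 1.6624×3.66 + 61.607×2.24 = 71.482 + 6.0844 + 138.00 = 215.57 W.
Ideal ⇒ P_in = P_out, so I_in = P_out/V_in = 215.57/230 = 0.937 A.

I_in ≈ 0.937 A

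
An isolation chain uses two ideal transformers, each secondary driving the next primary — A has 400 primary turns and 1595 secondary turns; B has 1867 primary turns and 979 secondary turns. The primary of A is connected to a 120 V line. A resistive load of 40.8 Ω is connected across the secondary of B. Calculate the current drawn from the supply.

After A: V = 120.00 × 1595/400 = 478.50 V.
After B: V = 478.50 × 979/1867 = 250.91 V.
I_load = 250.91/40.8 = 6.1498 A, so P_out = 250.91 × 6.1498 = 1543.1 W.
All ideal ⇒ P_in = P_out, so I_supply = 1543.1/120 = 12.9 A.

I_supply ≈ 12.9 A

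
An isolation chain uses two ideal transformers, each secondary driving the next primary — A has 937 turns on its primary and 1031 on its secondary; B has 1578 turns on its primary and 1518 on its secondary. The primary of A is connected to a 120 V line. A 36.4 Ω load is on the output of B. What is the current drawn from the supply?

After A: V = 120.00 × 1031/937 = 132.04 V.
After B: V = 132.04 × 1518/1578 = 127.02 V.
I_load = 127.02/36.4 = 3.4895 A, so P_out = 127.02 × 3.4895 = 443.23 W.
All ideal ⇒ P_in = P_out, so I_supply = 443.23/120 = 3.69 A.

I_supply ≈ 3.69 A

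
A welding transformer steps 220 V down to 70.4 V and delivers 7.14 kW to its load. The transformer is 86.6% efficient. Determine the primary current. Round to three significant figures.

I_p ≈ 37.5 A

P_in = P_out/η = 7140/0.866 = 8244.8 W.
I_p = P_in/V_p = 8244.8/220 = 37.5 A.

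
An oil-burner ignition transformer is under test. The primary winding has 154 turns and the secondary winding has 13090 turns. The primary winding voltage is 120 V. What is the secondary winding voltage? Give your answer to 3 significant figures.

V_s ≈ 10200 V

V_s/V_p = N_s/N_p, so V_s = 120 × 13090/154 = 10200 V.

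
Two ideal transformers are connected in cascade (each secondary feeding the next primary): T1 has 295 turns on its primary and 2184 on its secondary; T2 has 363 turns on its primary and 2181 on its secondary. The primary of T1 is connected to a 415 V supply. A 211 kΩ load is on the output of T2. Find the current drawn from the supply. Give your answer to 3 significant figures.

Secondary of T1: V = 415.00 × 2184/295 = 3072.4 V.
Secondary of T2: V = 3072.4 × 2181/363 = 18460 V.
I_load = 18460/211000 = 0.087487 A, so P_out = 18460 × 0.087487 = 1615.0 W.
All ideal ⇒ P_in = P_out, so I_supply = 1615.0/415 = 3.89 A.

I_supply ≈ 3.89 A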